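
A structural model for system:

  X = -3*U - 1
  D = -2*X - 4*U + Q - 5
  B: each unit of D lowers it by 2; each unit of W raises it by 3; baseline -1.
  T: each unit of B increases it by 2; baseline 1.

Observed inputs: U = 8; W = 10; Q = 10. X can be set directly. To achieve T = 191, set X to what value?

Intervening on X fixes its value directly, overriding its dependence on U.
Substituting into the D equation gives D = -2*X - 27.
Substituting into the B equation gives B = 4*X + 83.
This gives T = 8*X + 167.
Solve 8*X + 167 = 191: X = (191 - 167) / 8 = 3.

X = 3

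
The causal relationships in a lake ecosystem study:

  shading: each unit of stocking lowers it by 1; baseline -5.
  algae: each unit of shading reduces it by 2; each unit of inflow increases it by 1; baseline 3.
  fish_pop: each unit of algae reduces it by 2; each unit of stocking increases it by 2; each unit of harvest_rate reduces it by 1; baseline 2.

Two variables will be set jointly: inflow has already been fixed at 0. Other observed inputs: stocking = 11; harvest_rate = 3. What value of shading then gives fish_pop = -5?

With inflow held at 0:
Intervening on shading fixes its value directly, overriding its dependence on stocking.
Substituting into the algae equation gives algae = -2*shading + 3.
Substituting into the fish_pop equation gives fish_pop = 4*shading + 15.
Solve 4*shading + 15 = -5: shading = (-5 - 15) / 4 = -5.

shading = -5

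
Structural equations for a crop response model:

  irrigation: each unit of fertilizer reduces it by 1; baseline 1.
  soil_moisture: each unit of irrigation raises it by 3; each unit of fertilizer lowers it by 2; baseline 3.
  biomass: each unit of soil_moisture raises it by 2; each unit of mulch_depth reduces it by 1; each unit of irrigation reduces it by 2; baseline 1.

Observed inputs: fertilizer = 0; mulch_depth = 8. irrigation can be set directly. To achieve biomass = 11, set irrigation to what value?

irrigation = 3

Intervening on irrigation fixes its value directly, overriding its dependence on fertilizer.
Substituting into the soil_moisture equation gives soil_moisture = 3*irrigation + 3.
Substituting into the biomass equation gives biomass = 4*irrigation - 1.
Solve 4*irrigation - 1 = 11: irrigation = (11 + 1) / 4 = 3.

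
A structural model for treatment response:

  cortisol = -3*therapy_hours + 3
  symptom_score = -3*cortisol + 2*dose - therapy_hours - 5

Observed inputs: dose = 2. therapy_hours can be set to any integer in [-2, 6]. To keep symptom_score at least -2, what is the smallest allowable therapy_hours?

Substituting into the symptom_score equation gives symptom_score = 8*therapy_hours - 10.
Require 8*therapy_hours - 10 ≥ -2, so therapy_hours ≥ 1.
The smallest integer in [-2, 6] satisfying this is 1.

therapy_hours = 1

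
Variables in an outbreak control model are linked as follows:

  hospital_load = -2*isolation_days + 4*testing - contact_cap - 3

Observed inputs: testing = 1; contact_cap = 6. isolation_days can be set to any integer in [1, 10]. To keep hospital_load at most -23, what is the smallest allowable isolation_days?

isolation_days = 9

Substituting into the hospital_load equation gives hospital_load = -2*isolation_days - 5.
Require -2*isolation_days - 5 ≤ -23, so isolation_days ≥ 9.
The smallest integer in [1, 10] satisfying this is 9.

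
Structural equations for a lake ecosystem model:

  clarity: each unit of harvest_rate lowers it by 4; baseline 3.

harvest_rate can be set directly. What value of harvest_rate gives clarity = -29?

harvest_rate = 8

Solve -4*harvest_rate + 3 = -29: harvest_rate = (-29 - 3) / -4 = 8.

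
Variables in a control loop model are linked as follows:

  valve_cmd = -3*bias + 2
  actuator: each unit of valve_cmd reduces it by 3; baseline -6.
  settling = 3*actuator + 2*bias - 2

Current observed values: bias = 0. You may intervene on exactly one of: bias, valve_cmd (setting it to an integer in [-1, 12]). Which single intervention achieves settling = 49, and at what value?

set bias = 3

Intervening on bias: with other inputs at their observed values, settling = 29*bias - 38. Solving for 49 gives bias = 3, within [-1, 12].
Intervening on valve_cmd: settling = -9*valve_cmd - 20. Reaching 49 requires valve_cmd = -23/3, not an integer.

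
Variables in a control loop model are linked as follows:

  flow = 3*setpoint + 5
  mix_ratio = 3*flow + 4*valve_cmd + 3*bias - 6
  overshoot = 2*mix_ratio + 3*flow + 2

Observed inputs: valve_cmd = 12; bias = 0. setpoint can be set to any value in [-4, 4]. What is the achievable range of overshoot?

Substituting into the mix_ratio equation gives mix_ratio = 9*setpoint + 57.
Substituting into the overshoot equation gives overshoot = 27*setpoint + 131.
Linear in setpoint, so extremes are at the endpoints: setpoint = -4 gives overshoot = 23; setpoint = 4 gives overshoot = 239.

23 to 239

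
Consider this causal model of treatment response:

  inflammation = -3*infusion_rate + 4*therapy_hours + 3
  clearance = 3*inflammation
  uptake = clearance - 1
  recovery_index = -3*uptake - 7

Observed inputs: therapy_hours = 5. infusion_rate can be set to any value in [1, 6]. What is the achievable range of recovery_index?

-184 to -49

Substituting into the inflammation equation gives inflammation = -3*infusion_rate + 23.
clearance becomes -9*infusion_rate + 69.
uptake becomes -9*infusion_rate + 68.
So recovery_index = 27*infusion_rate - 211.
Linear in infusion_rate, so extremes are at the endpoints: infusion_rate = 1 gives recovery_index = -184; infusion_rate = 6 gives recovery_index = -49.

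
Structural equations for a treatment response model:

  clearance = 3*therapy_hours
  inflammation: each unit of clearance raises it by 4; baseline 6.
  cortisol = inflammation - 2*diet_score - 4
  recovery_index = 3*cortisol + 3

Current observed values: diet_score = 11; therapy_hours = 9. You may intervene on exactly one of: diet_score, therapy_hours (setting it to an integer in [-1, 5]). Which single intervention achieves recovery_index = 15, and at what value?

set therapy_hours = 2

Intervening on diet_score: recovery_index = -6*diet_score + 333. Reaching 15 requires diet_score = 53, outside [-1, 5].
Intervening on therapy_hours: with other inputs at their observed values, recovery_index = 36*therapy_hours - 57. Solving for 15 gives therapy_hours = 2, within [-1, 5].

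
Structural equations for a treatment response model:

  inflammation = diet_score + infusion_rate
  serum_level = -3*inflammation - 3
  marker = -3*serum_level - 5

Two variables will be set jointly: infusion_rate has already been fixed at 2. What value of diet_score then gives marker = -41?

diet_score = -7

With infusion_rate held at 2:
Substituting into the inflammation equation gives inflammation = diet_score + 2.
So serum_level = -3*diet_score - 9.
marker becomes 9*diet_score + 22.
Solve 9*diet_score + 22 = -41: diet_score = (-41 - 22) / 9 = -7.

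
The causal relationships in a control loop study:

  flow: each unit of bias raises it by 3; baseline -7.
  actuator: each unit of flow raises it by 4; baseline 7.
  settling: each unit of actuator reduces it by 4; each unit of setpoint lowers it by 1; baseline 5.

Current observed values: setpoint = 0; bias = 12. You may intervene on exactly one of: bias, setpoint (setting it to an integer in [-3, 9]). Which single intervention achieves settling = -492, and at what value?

Intervening on bias: settling = -48*bias + 89. Reaching -492 requires bias = 581/48, not an integer.
Intervening on setpoint: with other inputs at their observed values, settling = -setpoint - 487. Solving for -492 gives setpoint = 5, within [-3, 9].

set setpoint = 5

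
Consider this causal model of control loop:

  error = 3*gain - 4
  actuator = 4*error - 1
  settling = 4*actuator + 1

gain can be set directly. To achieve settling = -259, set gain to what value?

Substituting into the actuator equation gives actuator = 12*gain - 17.
This gives settling = 48*gain - 67.
Solve 48*gain - 67 = -259: gain = (-259 + 67) / 48 = -4.

gain = -4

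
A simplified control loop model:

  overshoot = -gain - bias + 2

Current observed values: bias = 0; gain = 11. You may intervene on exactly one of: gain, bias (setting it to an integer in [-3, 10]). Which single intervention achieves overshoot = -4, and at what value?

set gain = 6

Intervening on gain: with other inputs at their observed values, overshoot = -gain + 2. Solving for -4 gives gain = 6, within [-3, 10].
Intervening on bias: overshoot = -bias - 9. Reaching -4 requires bias = -5, outside [-3, 10].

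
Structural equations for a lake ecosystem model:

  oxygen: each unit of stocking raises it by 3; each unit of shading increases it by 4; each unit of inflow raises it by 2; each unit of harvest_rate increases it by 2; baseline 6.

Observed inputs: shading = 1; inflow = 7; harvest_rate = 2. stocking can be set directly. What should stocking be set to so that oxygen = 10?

stocking = -6

Substituting into the oxygen equation gives oxygen = 3*stocking + 28.
Solve 3*stocking + 28 = 10: stocking = (10 - 28) / 3 = -6.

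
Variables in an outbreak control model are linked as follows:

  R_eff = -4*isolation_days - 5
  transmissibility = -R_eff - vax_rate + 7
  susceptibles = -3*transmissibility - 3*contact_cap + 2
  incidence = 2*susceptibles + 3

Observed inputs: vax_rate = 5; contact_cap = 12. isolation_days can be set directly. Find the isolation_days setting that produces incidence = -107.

Substituting into the transmissibility equation gives transmissibility = 4*isolation_days + 7.
So susceptibles = -12*isolation_days - 55.
So incidence = -24*isolation_days - 107.
Solve -24*isolation_days - 107 = -107: isolation_days = (-107 + 107) / -24 = 0.

isolation_days = 0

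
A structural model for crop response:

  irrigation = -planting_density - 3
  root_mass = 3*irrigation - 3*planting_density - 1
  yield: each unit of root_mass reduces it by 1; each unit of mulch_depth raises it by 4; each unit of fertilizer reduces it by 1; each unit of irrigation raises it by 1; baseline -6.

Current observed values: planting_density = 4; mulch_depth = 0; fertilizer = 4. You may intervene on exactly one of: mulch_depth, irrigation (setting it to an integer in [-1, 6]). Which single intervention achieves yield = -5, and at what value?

Intervening on mulch_depth: yield = 4*mulch_depth + 17. Reaching -5 requires mulch_depth = -11/2, not an integer.
Intervening on irrigation: with other inputs at their observed values, yield = -2*irrigation + 3. Solving for -5 gives irrigation = 4, within [-1, 6].

set irrigation = 4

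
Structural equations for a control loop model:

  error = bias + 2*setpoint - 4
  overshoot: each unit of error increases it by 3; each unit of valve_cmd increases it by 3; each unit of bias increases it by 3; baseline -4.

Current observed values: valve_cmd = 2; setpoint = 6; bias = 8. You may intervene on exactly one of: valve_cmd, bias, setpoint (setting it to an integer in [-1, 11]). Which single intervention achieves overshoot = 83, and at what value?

set valve_cmd = 5

Intervening on valve_cmd: with other inputs at their observed values, overshoot = 3*valve_cmd + 68. Solving for 83 gives valve_cmd = 5, within [-1, 11].
Intervening on bias: overshoot = 6*bias + 26. Reaching 83 requires bias = 19/2, not an integer.
Intervening on setpoint: overshoot = 6*setpoint + 38. Reaching 83 requires setpoint = 15/2, not an integer.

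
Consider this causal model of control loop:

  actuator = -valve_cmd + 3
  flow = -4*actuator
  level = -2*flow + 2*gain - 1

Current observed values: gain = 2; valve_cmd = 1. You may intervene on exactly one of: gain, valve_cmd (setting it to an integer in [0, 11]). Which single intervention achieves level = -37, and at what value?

Intervening on gain: level = 2*gain + 15. Reaching -37 requires gain = -26, outside [0, 11].
Intervening on valve_cmd: with other inputs at their observed values, level = -8*valve_cmd + 27. Solving for -37 gives valve_cmd = 8, within [0, 11].

set valve_cmd = 8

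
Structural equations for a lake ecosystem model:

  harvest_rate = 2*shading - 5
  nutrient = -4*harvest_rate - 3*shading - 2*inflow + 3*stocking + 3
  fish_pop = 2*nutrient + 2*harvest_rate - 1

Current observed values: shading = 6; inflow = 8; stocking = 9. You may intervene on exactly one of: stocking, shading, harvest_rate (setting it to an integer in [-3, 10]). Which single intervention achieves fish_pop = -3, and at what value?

set harvest_rate = -1

Intervening on stocking: fish_pop = 6*stocking - 105. Reaching -3 requires stocking = 17, outside [-3, 10].
Intervening on shading: fish_pop = -18*shading + 57. Reaching -3 requires shading = 10/3, not an integer.
Intervening on harvest_rate: with other inputs at their observed values, fish_pop = -6*harvest_rate - 9. Solving for -3 gives harvest_rate = -1, within [-3, 10].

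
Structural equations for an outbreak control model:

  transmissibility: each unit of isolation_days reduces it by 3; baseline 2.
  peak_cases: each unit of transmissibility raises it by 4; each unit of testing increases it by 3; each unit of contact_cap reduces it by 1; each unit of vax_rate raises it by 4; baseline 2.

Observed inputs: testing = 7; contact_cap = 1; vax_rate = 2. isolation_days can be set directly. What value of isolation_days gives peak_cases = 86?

isolation_days = -4

Substituting into the peak_cases equation gives peak_cases = -12*isolation_days + 38.
Solve -12*isolation_days + 38 = 86: isolation_days = (86 - 38) / -12 = -4.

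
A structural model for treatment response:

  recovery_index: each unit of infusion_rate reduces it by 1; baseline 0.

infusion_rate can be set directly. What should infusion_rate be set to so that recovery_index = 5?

Solve -infusion_rate = 5: infusion_rate = 5 / -1 = -5.

infusion_rate = -5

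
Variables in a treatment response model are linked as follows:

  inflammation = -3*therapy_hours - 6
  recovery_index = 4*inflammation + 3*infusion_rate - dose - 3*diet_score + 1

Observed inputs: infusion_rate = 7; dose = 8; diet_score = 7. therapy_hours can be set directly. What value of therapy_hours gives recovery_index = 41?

Substituting into the recovery_index equation gives recovery_index = -12*therapy_hours - 31.
Solve -12*therapy_hours - 31 = 41: therapy_hours = (41 + 31) / -12 = -6.

therapy_hours = -6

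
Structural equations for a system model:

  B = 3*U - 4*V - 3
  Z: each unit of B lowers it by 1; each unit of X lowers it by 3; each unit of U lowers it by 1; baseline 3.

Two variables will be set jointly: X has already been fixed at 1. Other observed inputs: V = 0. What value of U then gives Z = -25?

With X held at 1:
Substituting into the B equation gives B = 3*U - 3.
So Z = -4*U + 3.
Solve -4*U + 3 = -25: U = (-25 - 3) / -4 = 7.

U = 7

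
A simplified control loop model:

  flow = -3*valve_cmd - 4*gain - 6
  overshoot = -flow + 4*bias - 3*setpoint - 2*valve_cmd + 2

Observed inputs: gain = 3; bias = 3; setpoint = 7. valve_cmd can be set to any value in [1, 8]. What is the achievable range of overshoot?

Substituting into the flow equation gives flow = -3*valve_cmd - 18.
So overshoot = valve_cmd + 11.
Linear in valve_cmd, so extremes are at the endpoints: valve_cmd = 1 gives overshoot = 12; valve_cmd = 8 gives overshoot = 19.

12 to 19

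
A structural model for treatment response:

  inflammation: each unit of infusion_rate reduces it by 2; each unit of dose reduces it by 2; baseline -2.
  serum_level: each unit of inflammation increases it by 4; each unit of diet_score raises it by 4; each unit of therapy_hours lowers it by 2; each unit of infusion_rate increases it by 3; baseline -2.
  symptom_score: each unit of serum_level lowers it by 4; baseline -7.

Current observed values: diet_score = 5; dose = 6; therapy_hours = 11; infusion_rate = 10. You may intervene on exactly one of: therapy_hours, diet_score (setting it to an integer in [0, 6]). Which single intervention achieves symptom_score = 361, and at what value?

Intervening on therapy_hours: with other inputs at their observed values, symptom_score = 8*therapy_hours + 345. Solving for 361 gives therapy_hours = 2, within [0, 6].
Intervening on diet_score: symptom_score = -16*diet_score + 513. Reaching 361 requires diet_score = 19/2, not an integer.

set therapy_hours = 2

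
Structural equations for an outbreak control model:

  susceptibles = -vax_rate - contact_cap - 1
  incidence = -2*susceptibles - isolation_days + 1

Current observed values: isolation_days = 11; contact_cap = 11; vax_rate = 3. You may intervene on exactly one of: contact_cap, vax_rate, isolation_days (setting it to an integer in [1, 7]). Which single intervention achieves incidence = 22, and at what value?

set vax_rate = 4

Intervening on contact_cap: incidence = 2*contact_cap - 2. Reaching 22 requires contact_cap = 12, outside [1, 7].
Intervening on vax_rate: with other inputs at their observed values, incidence = 2*vax_rate + 14. Solving for 22 gives vax_rate = 4, within [1, 7].
Intervening on isolation_days: incidence = -isolation_days + 31. Reaching 22 requires isolation_days = 9, outside [1, 7].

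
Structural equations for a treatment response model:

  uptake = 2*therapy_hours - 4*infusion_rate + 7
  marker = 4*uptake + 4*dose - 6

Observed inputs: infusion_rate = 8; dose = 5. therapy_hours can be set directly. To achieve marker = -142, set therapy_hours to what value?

Substituting into the uptake equation gives uptake = 2*therapy_hours - 25.
Substituting into the marker equation gives marker = 8*therapy_hours - 86.
Solve 8*therapy_hours - 86 = -142: therapy_hours = (-142 + 86) / 8 = -7.

therapy_hours = -7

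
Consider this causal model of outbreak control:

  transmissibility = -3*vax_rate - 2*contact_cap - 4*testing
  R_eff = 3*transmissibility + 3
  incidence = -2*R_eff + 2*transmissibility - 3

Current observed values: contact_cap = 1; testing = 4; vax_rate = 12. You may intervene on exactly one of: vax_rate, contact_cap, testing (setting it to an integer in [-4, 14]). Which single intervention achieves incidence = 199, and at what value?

set contact_cap = 0

Intervening on vax_rate: incidence = 12*vax_rate + 63. Reaching 199 requires vax_rate = 34/3, not an integer.
Intervening on contact_cap: with other inputs at their observed values, incidence = 8*contact_cap + 199. Solving for 199 gives contact_cap = 0, within [-4, 14].
Intervening on testing: incidence = 16*testing + 143. Reaching 199 requires testing = 7/2, not an integer.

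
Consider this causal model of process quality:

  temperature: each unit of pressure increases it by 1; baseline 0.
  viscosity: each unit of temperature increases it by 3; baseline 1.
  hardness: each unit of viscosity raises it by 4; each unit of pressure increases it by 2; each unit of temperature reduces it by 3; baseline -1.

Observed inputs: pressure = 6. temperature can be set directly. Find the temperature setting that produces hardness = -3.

temperature = -2

Intervening on temperature fixes its value directly, overriding its dependence on pressure.
Substituting into the hardness equation gives hardness = 9*temperature + 15.
Solve 9*temperature + 15 = -3: temperature = (-3 - 15) / 9 = -2.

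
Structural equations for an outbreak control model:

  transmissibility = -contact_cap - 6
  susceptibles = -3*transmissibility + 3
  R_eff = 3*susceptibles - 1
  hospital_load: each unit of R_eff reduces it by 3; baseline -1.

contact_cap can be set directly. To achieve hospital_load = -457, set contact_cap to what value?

Substituting into the susceptibles equation gives susceptibles = 3*contact_cap + 21.
Substituting into the R_eff equation gives R_eff = 9*contact_cap + 62.
This gives hospital_load = -27*contact_cap - 187.
Solve -27*contact_cap - 187 = -457: contact_cap = (-457 + 187) / -27 = 10.

contact_cap = 10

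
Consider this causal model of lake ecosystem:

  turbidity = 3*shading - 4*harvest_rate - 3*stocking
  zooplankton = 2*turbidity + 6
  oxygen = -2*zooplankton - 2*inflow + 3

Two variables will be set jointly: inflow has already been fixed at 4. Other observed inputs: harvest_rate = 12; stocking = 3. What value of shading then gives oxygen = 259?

shading = -4

With inflow held at 4:
Substituting into the turbidity equation gives turbidity = 3*shading - 57.
So zooplankton = 6*shading - 108.
Substituting into the oxygen equation gives oxygen = -12*shading + 211.
Solve -12*shading + 211 = 259: shading = (259 - 211) / -12 = -4.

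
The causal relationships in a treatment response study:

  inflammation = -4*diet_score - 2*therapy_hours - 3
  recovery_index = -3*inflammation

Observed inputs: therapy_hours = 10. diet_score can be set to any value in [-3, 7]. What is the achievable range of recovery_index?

33 to 153

Substituting into the inflammation equation gives inflammation = -4*diet_score - 23.
Substituting into the recovery_index equation gives recovery_index = 12*diet_score + 69.
Linear in diet_score, so extremes are at the endpoints: diet_score = -3 gives recovery_index = 33; diet_score = 7 gives recovery_index = 153.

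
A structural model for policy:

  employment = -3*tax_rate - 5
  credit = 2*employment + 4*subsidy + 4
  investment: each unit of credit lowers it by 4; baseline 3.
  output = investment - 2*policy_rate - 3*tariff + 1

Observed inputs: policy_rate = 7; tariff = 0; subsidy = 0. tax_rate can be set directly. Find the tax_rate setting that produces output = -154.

Substituting into the credit equation gives credit = -6*tax_rate - 6.
Substituting into the investment equation gives investment = 24*tax_rate + 27.
Substituting into the output equation gives output = 24*tax_rate + 14.
Solve 24*tax_rate + 14 = -154: tax_rate = (-154 - 14) / 24 = -7.

tax_rate = -7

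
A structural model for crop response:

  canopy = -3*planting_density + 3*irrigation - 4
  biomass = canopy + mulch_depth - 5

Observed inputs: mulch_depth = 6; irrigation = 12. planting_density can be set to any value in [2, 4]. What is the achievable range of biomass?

21 to 27

Substituting into the canopy equation gives canopy = -3*planting_density + 32.
This gives biomass = -3*planting_density + 33.
Linear in planting_density, so extremes are at the endpoints: planting_density = 2 gives biomass = 27; planting_density = 4 gives biomass = 21.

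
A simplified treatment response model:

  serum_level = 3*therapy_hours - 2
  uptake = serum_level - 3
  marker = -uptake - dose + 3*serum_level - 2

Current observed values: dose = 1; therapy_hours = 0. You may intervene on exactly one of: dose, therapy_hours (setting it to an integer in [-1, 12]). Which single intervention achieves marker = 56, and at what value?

Intervening on dose: marker = -dose - 3. Reaching 56 requires dose = -59, outside [-1, 12].
Intervening on therapy_hours: with other inputs at their observed values, marker = 6*therapy_hours - 4. Solving for 56 gives therapy_hours = 10, within [-1, 12].

set therapy_hours = 10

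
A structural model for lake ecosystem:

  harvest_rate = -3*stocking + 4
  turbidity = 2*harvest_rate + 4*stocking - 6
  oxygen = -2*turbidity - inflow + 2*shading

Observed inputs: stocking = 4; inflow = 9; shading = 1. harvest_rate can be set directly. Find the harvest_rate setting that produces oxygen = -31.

harvest_rate = 1

Intervening on harvest_rate fixes its value directly, overriding its dependence on stocking.
Substituting into the turbidity equation gives turbidity = 2*harvest_rate + 10.
So oxygen = -4*harvest_rate - 27.
Solve -4*harvest_rate - 27 = -31: harvest_rate = (-31 + 27) / -4 = 1.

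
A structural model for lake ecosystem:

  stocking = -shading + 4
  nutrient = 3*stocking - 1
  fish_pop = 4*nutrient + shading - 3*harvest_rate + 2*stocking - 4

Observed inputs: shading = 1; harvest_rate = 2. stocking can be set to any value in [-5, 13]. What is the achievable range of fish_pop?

-83 to 169

Intervening on stocking fixes its value directly, overriding its dependence on shading.
Substituting into the fish_pop equation gives fish_pop = 14*stocking - 13.
Linear in stocking, so extremes are at the endpoints: stocking = -5 gives fish_pop = -83; stocking = 13 gives fish_pop = 169.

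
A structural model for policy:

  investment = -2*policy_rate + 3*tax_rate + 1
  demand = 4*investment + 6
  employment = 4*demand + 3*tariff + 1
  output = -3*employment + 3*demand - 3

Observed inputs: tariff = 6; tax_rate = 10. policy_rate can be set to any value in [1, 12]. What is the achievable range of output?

-1158 to -366

Substituting into the investment equation gives investment = -2*policy_rate + 31.
Substituting into the demand equation gives demand = -8*policy_rate + 130.
This gives employment = -32*policy_rate + 539.
Substituting into the output equation gives output = 72*policy_rate - 1230.
Linear in policy_rate, so extremes are at the endpoints: policy_rate = 1 gives output = -1158; policy_rate = 12 gives output = -366.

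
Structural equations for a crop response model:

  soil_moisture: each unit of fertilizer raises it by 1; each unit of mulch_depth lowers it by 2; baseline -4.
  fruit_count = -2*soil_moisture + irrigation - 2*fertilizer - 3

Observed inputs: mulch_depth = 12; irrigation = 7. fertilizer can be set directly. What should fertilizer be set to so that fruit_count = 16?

Substituting into the soil_moisture equation gives soil_moisture = fertilizer - 28.
Substituting into the fruit_count equation gives fruit_count = -4*fertilizer + 60.
Solve -4*fertilizer + 60 = 16: fertilizer = (16 - 60) / -4 = 11.

fertilizer = 11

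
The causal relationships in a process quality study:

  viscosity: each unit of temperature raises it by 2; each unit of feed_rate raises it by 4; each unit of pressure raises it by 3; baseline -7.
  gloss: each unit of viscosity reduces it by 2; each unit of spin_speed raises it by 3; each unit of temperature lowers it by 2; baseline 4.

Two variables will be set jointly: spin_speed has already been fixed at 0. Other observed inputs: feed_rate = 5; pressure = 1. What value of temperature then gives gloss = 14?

With spin_speed held at 0:
Substituting into the viscosity equation gives viscosity = 2*temperature + 16.
So gloss = -6*temperature - 28.
Solve -6*temperature - 28 = 14: temperature = (14 + 28) / -6 = -7.

temperature = -7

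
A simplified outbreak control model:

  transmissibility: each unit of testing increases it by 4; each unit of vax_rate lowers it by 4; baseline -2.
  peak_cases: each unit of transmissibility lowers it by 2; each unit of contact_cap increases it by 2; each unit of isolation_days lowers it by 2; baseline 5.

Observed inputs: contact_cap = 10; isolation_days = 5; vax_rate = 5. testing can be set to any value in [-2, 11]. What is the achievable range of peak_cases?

-29 to 75

Substituting into the transmissibility equation gives transmissibility = 4*testing - 22.
So peak_cases = -8*testing + 59.
Linear in testing, so extremes are at the endpoints: testing = -2 gives peak_cases = 75; testing = 11 gives peak_cases = -29.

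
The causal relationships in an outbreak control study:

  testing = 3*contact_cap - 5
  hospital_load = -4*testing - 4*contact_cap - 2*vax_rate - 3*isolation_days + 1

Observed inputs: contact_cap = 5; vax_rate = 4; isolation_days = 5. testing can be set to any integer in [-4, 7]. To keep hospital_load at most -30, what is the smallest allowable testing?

testing = -3

Intervening on testing fixes its value directly, overriding its dependence on contact_cap.
Substituting into the hospital_load equation gives hospital_load = -4*testing - 42.
Require -4*testing - 42 ≤ -30, so testing ≥ -3.
The smallest integer in [-4, 7] satisfying this is -3.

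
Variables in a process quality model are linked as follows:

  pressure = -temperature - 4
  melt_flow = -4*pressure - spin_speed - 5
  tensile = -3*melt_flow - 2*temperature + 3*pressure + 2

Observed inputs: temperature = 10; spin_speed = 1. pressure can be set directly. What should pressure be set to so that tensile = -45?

Intervening on pressure fixes its value directly, overriding its dependence on temperature.
Substituting into the melt_flow equation gives melt_flow = -4*pressure - 6.
Substituting into the tensile equation gives tensile = 15*pressure.
Solve 15*pressure = -45: pressure = -45 / 15 = -3.

pressure = -3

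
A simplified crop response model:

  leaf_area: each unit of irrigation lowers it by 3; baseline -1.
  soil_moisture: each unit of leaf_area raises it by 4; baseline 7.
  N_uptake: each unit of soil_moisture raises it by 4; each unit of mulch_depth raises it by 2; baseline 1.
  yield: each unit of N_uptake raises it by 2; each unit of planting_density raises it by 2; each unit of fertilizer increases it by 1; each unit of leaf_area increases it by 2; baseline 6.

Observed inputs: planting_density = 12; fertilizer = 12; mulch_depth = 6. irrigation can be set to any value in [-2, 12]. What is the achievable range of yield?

Substituting into the soil_moisture equation gives soil_moisture = -12*irrigation + 3.
Substituting into the N_uptake equation gives N_uptake = -48*irrigation + 25.
Substituting into the yield equation gives yield = -102*irrigation + 90.
Linear in irrigation, so extremes are at the endpoints: irrigation = -2 gives yield = 294; irrigation = 12 gives yield = -1134.

-1134 to 294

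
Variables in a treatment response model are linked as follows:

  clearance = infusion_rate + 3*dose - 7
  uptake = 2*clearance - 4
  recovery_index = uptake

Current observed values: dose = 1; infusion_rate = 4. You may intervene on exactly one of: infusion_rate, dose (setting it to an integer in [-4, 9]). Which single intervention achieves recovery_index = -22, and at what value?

set dose = -2

Intervening on infusion_rate: recovery_index = 2*infusion_rate - 12. Reaching -22 requires infusion_rate = -5, outside [-4, 9].
Intervening on dose: with other inputs at their observed values, recovery_index = 6*dose - 10. Solving for -22 gives dose = -2, within [-4, 9].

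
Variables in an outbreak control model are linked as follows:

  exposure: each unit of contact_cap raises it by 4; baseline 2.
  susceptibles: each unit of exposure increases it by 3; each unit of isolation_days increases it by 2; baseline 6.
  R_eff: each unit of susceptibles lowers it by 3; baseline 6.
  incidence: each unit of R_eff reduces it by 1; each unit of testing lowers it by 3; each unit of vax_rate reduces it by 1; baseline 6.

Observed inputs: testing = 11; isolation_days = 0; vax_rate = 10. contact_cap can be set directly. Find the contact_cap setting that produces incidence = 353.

contact_cap = 10

Substituting into the susceptibles equation gives susceptibles = 12*contact_cap + 12.
So R_eff = -36*contact_cap - 30.
Substituting into the incidence equation gives incidence = 36*contact_cap - 7.
Solve 36*contact_cap - 7 = 353: contact_cap = (353 + 7) / 36 = 10.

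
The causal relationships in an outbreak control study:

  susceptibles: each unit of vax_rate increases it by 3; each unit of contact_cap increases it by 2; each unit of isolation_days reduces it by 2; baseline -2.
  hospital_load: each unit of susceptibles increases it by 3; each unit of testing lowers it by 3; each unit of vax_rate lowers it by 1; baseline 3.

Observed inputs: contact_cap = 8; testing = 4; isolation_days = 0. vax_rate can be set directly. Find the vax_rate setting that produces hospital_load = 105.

Substituting into the susceptibles equation gives susceptibles = 3*vax_rate + 14.
hospital_load becomes 8*vax_rate + 33.
Solve 8*vax_rate + 33 = 105: vax_rate = (105 - 33) / 8 = 9.

vax_rate = 9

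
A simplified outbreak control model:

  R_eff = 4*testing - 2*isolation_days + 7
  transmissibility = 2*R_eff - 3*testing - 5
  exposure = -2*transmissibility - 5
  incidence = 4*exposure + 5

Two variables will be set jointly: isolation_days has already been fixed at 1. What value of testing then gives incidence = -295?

testing = 6

With isolation_days held at 1:
Substituting into the R_eff equation gives R_eff = 4*testing + 5.
Substituting into the transmissibility equation gives transmissibility = 5*testing + 5.
This gives exposure = -10*testing - 15.
This gives incidence = -40*testing - 55.
Solve -40*testing - 55 = -295: testing = (-295 + 55) / -40 = 6.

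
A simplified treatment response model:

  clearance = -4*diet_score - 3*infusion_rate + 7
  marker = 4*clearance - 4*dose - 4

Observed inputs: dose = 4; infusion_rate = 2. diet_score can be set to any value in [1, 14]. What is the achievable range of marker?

Substituting into the clearance equation gives clearance = -4*diet_score + 1.
This gives marker = -16*diet_score - 16.
Linear in diet_score, so extremes are at the endpoints: diet_score = 1 gives marker = -32; diet_score = 14 gives marker = -240.

-240 to -32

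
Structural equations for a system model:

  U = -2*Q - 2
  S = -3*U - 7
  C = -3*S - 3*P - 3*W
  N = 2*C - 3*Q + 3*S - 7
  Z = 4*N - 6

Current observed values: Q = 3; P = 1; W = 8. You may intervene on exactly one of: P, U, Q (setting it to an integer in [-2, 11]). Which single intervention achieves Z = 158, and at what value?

Intervening on P: Z = -24*P - 466. Reaching 158 requires P = -26, outside [-2, 11].
Intervening on U: with other inputs at their observed values, Z = 36*U - 202. Solving for 158 gives U = 10, within [-2, 11].
Intervening on Q: Z = -84*Q - 238. Reaching 158 requires Q = -33/7, not an integer.

set U = 10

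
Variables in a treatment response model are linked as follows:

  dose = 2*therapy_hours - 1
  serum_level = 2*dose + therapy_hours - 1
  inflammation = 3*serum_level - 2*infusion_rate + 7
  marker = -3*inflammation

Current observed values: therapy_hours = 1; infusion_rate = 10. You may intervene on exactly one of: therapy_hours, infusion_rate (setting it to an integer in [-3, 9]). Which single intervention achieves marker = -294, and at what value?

Intervening on therapy_hours: with other inputs at their observed values, marker = -45*therapy_hours + 66. Solving for -294 gives therapy_hours = 8, within [-3, 9].
Intervening on infusion_rate: marker = 6*infusion_rate - 39. Reaching -294 requires infusion_rate = -85/2, not an integer.

set therapy_hours = 8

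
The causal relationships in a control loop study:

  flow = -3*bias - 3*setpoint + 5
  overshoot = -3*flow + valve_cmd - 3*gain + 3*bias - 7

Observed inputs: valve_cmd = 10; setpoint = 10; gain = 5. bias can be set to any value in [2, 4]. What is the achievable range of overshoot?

Substituting into the flow equation gives flow = -3*bias - 25.
overshoot becomes 12*bias + 63.
Linear in bias, so extremes are at the endpoints: bias = 2 gives overshoot = 87; bias = 4 gives overshoot = 111.

87 to 111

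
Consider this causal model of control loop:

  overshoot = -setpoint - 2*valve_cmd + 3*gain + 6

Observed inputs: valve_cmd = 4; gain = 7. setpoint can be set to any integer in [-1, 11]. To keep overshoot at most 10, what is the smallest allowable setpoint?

setpoint = 9

Substituting into the overshoot equation gives overshoot = -setpoint + 19.
Require -setpoint + 19 ≤ 10, so setpoint ≥ 9.
The smallest integer in [-1, 11] satisfying this is 9.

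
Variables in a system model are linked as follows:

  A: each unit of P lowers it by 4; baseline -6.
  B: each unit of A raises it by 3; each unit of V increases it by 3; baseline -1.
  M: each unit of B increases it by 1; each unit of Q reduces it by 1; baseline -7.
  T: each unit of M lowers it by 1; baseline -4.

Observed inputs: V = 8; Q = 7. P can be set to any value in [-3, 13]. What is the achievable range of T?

Substituting into the B equation gives B = -12*P + 5.
Substituting into the M equation gives M = -12*P - 9.
Substituting into the T equation gives T = 12*P + 5.
Linear in P, so extremes are at the endpoints: P = -3 gives T = -31; P = 13 gives T = 161.

-31 to 161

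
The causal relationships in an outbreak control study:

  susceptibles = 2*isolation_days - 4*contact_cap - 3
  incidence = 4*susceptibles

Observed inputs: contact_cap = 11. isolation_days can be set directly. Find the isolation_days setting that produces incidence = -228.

Substituting into the susceptibles equation gives susceptibles = 2*isolation_days - 47.
incidence becomes 8*isolation_days - 188.
Solve 8*isolation_days - 188 = -228: isolation_days = (-228 + 188) / 8 = -5.

isolation_days = -5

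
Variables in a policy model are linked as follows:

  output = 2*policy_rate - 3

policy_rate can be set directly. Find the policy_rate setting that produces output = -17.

Solve 2*policy_rate - 3 = -17: policy_rate = (-17 + 3) / 2 = -7.

policy_rate = -7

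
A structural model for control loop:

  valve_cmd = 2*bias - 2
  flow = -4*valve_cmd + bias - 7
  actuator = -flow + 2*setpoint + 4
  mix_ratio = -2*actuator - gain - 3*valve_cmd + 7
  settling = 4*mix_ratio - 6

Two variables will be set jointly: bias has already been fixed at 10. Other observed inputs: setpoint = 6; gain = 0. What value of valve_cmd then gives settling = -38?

valve_cmd = -1

With bias held at 10:
Intervening on valve_cmd fixes its value directly, overriding its dependence on bias.
Substituting into the flow equation gives flow = -4*valve_cmd + 3.
Substituting into the actuator equation gives actuator = 4*valve_cmd + 13.
This gives mix_ratio = -11*valve_cmd - 19.
settling becomes -44*valve_cmd - 82.
Solve -44*valve_cmd - 82 = -38: valve_cmd = (-38 + 82) / -44 = -1.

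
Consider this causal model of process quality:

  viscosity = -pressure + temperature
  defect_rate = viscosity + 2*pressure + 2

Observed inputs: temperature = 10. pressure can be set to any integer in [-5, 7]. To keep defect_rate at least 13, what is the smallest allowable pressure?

Substituting into the viscosity equation gives viscosity = -pressure + 10.
This gives defect_rate = pressure + 12.
Require pressure + 12 ≥ 13, so pressure ≥ 1.
The smallest integer in [-5, 7] satisfying this is 1.

pressure = 1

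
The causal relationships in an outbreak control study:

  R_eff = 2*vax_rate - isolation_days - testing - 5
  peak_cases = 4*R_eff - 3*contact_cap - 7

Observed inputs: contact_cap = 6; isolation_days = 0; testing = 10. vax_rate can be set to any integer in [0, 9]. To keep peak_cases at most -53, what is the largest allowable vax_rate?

Substituting into the R_eff equation gives R_eff = 2*vax_rate - 15.
peak_cases becomes 8*vax_rate - 85.
Require 8*vax_rate - 85 ≤ -53, so vax_rate ≤ 4.
The largest integer in [0, 9] satisfying this is 4.

vax_rate = 4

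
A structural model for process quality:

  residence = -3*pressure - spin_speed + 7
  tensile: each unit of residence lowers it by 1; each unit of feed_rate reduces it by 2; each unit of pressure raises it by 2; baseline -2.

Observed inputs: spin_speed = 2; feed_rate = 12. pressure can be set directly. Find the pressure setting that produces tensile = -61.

pressure = -6

Substituting into the residence equation gives residence = -3*pressure + 5.
Substituting into the tensile equation gives tensile = 5*pressure - 31.
Solve 5*pressure - 31 = -61: pressure = (-61 + 31) / 5 = -6.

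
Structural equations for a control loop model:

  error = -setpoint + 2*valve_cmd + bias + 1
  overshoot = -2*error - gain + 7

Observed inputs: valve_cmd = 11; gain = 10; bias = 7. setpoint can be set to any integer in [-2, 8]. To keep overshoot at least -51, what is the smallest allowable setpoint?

Substituting into the error equation gives error = -setpoint + 30.
Substituting into the overshoot equation gives overshoot = 2*setpoint - 63.
Require 2*setpoint - 63 ≥ -51, so setpoint ≥ 6.
The smallest integer in [-2, 8] satisfying this is 6.

setpoint = 6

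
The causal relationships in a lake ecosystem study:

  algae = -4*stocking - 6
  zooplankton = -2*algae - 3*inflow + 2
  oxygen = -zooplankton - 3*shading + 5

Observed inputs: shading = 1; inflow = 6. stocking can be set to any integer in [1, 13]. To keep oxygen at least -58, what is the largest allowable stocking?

stocking = 8

Substituting into the zooplankton equation gives zooplankton = 8*stocking - 4.
Substituting into the oxygen equation gives oxygen = -8*stocking + 6.
Require -8*stocking + 6 ≥ -58, so stocking ≤ 8.
The largest integer in [1, 13] satisfying this is 8.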